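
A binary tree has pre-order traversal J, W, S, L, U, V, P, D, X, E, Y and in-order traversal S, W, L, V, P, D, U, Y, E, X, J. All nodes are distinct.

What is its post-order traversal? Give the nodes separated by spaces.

The first element of pre-order is the root; it splits in-order into left and right subtrees.
Root J: left subtree has 10 nodes {S, W, L, V, P, D, U, Y, E, X}, right has 0 { }.
  Root W: left subtree has 1 node {S}, right has 8 {L, V, P, D, U, Y, E, X}.
    Root L: left subtree has 0 nodes { }, right has 7 {V, P, D, U, Y, E, X}.
      Root U: left subtree has 3 nodes {V, P, D}, right has 3 {Y, E, X}.
        Root V: left subtree has 0 nodes { }, right has 2 {P, D}.
          Root P: left subtree has 0 nodes { }, right has 1 {D}.
        Root X: left subtree has 2 nodes {Y, E}, right has 0 { }.
          Root E: left subtree has 1 node {Y}, right has 0 { }.

S D P V Y E X U L W J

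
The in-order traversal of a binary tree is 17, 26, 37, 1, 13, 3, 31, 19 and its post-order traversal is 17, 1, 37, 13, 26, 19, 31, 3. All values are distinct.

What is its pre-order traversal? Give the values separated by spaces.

The last element of post-order is the root; it splits in-order into left and right subtrees.
Root 3: left subtree has 5 nodes {17, 26, 37, 1, 13}, right has 2 {31, 19}.
  Root 26: left subtree has 1 node {17}, right has 3 {37, 1, 13}.
    Root 13: left subtree has 2 nodes {37, 1}, right has 0 { }.
      Root 37: left subtree has 0 nodes { }, right has 1 {1}.
  Root 31: left subtree has 0 nodes { }, right has 1 {19}.

3 26 17 13 37 1 31 19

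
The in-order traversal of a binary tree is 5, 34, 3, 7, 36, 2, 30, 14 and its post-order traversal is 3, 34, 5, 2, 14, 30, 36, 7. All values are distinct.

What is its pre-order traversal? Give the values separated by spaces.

The last element of post-order is the root; it splits in-order into left and right subtrees.
Root 7: left subtree has 3 nodes {5, 34, 3}, right has 4 {36, 2, 30, 14}.
  Root 5: left subtree has 0 nodes { }, right has 2 {34, 3}.
    Root 34: left subtree has 0 nodes { }, right has 1 {3}.
  Root 36: left subtree has 0 nodes { }, right has 3 {2, 30, 14}.
    Root 30: left subtree has 1 node {2}, right has 1 {14}.

7 5 34 3 36 30 2 14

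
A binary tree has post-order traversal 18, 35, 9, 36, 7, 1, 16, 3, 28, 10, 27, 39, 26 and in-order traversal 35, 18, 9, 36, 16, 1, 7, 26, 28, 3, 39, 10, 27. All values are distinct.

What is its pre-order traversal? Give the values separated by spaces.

The last element of post-order is the root; it splits in-order into left and right subtrees.
Root 26: left subtree has 7 nodes {35, 18, 9, 36, 16, 1, 7}, right has 5 {28, 3, 39, 10, 27}.
  Root 16: left subtree has 4 nodes {35, 18, 9, 36}, right has 2 {1, 7}.
    Root 36: left subtree has 3 nodes {35, 18, 9}, right has 0 { }.
      Root 9: left subtree has 2 nodes {35, 18}, right has 0 { }.
        Root 35: left subtree has 0 nodes { }, right has 1 {18}.
    Root 1: left subtree has 0 nodes { }, right has 1 {7}.
  Root 39: left subtree has 2 nodes {28, 3}, right has 2 {10, 27}.
    Root 28: left subtree has 0 nodes { }, right has 1 {3}.
    Root 27: left subtree has 1 node {10}, right has 0 { }.

26 16 36 9 35 18 1 7 39 28 3 27 10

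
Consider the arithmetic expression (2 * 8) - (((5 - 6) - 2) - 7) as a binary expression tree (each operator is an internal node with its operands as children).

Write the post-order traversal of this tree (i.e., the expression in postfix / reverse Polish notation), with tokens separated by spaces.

Post-order on an expression tree gives postfix notation: for each operator, emit left operand, right operand, then the operator.

2 8 * 5 6 - 2 - 7 - -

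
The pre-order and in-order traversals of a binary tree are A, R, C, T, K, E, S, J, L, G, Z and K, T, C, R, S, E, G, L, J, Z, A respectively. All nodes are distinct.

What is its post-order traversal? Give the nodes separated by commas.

The first element of pre-order is the root; it splits in-order into left and right subtrees.
Root A: left subtree has 10 nodes {K, T, C, R, S, E, G, L, J, Z}, right has 0 { }.
  Root R: left subtree has 3 nodes {K, T, C}, right has 6 {S, E, G, L, J, Z}.
    Root C: left subtree has 2 nodes {K, T}, right has 0 { }.
      Root T: left subtree has 1 node {K}, right has 0 { }.
    Root E: left subtree has 1 node {S}, right has 4 {G, L, J, Z}.
      Root J: left subtree has 2 nodes {G, L}, right has 1 {Z}.
        Root L: left subtree has 1 node {G}, right has 0 { }.

K, T, C, S, G, L, Z, J, E, R, A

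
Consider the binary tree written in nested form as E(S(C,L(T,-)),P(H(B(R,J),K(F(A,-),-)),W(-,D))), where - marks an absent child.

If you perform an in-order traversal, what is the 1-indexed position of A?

In-order visits the left subtree, then the node, then the right subtree.
At E: go left to S.
  At S: go left to C.
    C is a leaf — visit C.
  Visit S.
  At S: go right to L.
    At L: go left to T.
      T is a leaf — visit T.
    Visit L.
    At L: no right child.
Visit E.
At E: go right to P.
  At P: go left to H.
    At H: go left to B.
      At B: go left to R.
        R is a leaf — visit R.
      Visit B.
      At B: go right to J.
        J is a leaf — visit J.
    Visit H.
    At H: go right to K.
      At K: go left to F.
        At F: go left to A.
          A is a leaf — visit A.
        Visit F.
        At F: no right child.
      Visit K.
      At K: no right child.
  Visit P.
  At P: go right to W.
    At W: no left child.
    Visit W.
    At W: go right to D.
      D is a leaf — visit D.
Full in-order sequence: C, S, T, L, E, R, B, J, H, A, F, K, P, W, D.

10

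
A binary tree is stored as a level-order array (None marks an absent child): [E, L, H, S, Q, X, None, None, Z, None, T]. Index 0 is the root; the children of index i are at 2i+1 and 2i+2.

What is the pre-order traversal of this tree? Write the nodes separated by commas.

E, L, S, Z, Q, T, H, X

Pre-order visits the node, then its left subtree, then its right subtree.
Visit E.
At E: go left to L.
  Visit L.
  At L: go left to S.
    Visit S.
    At S: no left child.
    At S: go right to Z.
      Z is a leaf — visit Z.
  At L: go right to Q.
    Visit Q.
    At Q: no left child.
    At Q: go right to T.
      T is a leaf — visit T.
At E: go right to H.
  Visit H.
  At H: go left to X.
    X is a leaf — visit X.
  At H: no right child.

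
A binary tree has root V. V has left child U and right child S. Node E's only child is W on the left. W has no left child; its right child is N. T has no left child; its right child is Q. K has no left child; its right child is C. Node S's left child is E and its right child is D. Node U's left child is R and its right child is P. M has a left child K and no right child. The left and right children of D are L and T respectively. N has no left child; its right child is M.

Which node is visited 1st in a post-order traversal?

R

Post-order visits the left subtree, then the right subtree, then the node.
At V: go left to U.
  At U: go left to R.
    R is a leaf — visit R.
  At U: go right to P.
    P is a leaf — visit P.
  Visit U.
At V: go right to S.
  At S: go left to E.
    At E: go left to W.
      At W: no left child.
      At W: go right to N.
        At N: no left child.
        At N: go right to M.
          At M: go left to K.
            At K: no left child.
            At K: go right to C.
              C is a leaf — visit C.
            Visit K.
          At M: no right child.
          Visit M.
        Visit N.
      Visit W.
    At E: no right child.
    Visit E.
  At S: go right to D.
    At D: go left to L.
      L is a leaf — visit L.
    At D: go right to T.
      At T: no left child.
      At T: go right to Q.
        Q is a leaf — visit Q.
      Visit T.
    Visit D.
  Visit S.
Visit V.
Full post-order sequence: R, P, U, C, K, M, N, W, E, L, Q, T, D, S, V.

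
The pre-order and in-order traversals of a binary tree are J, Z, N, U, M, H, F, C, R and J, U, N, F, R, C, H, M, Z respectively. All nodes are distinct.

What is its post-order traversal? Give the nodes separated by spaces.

The first element of pre-order is the root; it splits in-order into left and right subtrees.
Root J: left subtree has 0 nodes { }, right has 8 {U, N, F, R, C, H, M, Z}.
  Root Z: left subtree has 7 nodes {U, N, F, R, C, H, M}, right has 0 { }.
    Root N: left subtree has 1 node {U}, right has 5 {F, R, C, H, M}.
      Root M: left subtree has 4 nodes {F, R, C, H}, right has 0 { }.
        Root H: left subtree has 3 nodes {F, R, C}, right has 0 { }.
          Root F: left subtree has 0 nodes { }, right has 2 {R, C}.
            Root C: left subtree has 1 node {R}, right has 0 { }.

U R C F H M N Z J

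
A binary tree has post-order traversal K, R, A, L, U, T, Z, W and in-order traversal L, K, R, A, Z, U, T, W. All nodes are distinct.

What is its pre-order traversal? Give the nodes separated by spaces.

W Z L A R K T U

The last element of post-order is the root; it splits in-order into left and right subtrees.
Root W: left subtree has 7 nodes {L, K, R, A, Z, U, T}, right has 0 { }.
  Root Z: left subtree has 4 nodes {L, K, R, A}, right has 2 {U, T}.
    Root L: left subtree has 0 nodes { }, right has 3 {K, R, A}.
      Root A: left subtree has 2 nodes {K, R}, right has 0 { }.
        Root R: left subtree has 1 node {K}, right has 0 { }.
    Root T: left subtree has 1 node {U}, right has 0 { }.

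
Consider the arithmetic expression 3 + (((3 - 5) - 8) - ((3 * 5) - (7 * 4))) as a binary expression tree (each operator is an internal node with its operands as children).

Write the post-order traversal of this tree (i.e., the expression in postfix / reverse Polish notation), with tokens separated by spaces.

3 3 5 - 8 - 3 5 * 7 4 * - - +

Post-order on an expression tree gives postfix notation: for each operator, emit left operand, right operand, then the operator.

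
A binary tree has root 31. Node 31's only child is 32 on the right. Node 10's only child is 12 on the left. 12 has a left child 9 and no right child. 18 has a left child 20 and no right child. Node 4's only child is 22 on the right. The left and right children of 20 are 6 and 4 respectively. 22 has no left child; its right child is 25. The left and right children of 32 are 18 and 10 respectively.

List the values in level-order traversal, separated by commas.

31, 32, 18, 10, 20, 12, 6, 4, 9, 22, 25

Level-order visits nodes level by level from the root, left to right within each level.
Level 0: 31
Level 1: 32
Level 2: 18, 10
Level 3: 20, 12
Level 4: 6, 4, 9
Level 5: 22
Level 6: 25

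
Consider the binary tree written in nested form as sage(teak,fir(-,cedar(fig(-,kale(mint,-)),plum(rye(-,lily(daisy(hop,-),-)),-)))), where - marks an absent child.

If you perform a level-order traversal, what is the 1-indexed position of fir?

3

Level-order visits nodes level by level from the root, left to right within each level.
Level 0: sage
Level 1: teak, fir
Level 2: cedar
Level 3: fig, plum
Level 4: kale, rye
Level 5: mint, lily
Level 6: daisy
Level 7: hop
Full level-order sequence: sage, teak, fir, cedar, fig, plum, kale, rye, mint, lily, daisy, hop.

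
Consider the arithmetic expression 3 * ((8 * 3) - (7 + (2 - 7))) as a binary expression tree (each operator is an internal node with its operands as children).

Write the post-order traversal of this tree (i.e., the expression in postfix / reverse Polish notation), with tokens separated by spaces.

Post-order on an expression tree gives postfix notation: for each operator, emit left operand, right operand, then the operator.

3 8 3 * 7 2 7 - + - *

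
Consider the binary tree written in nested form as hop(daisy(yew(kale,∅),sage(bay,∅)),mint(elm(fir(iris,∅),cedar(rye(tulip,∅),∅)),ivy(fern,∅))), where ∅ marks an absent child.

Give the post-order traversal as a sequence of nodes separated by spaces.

kale yew bay sage daisy iris fir tulip rye cedar elm fern ivy mint hop

Post-order visits the left subtree, then the right subtree, then the node.
At hop: go left to daisy.
  At daisy: go left to yew.
    At yew: go left to kale.
      kale is a leaf — visit kale.
    At yew: no right child.
    Visit yew.
  At daisy: go right to sage.
    At sage: go left to bay.
      bay is a leaf — visit bay.
    At sage: no right child.
    Visit sage.
  Visit daisy.
At hop: go right to mint.
  At mint: go left to elm.
    At elm: go left to fir.
      At fir: go left to iris.
        iris is a leaf — visit iris.
      At fir: no right child.
      Visit fir.
    At elm: go right to cedar.
      At cedar: go left to rye.
        At rye: go left to tulip.
          tulip is a leaf — visit tulip.
        At rye: no right child.
        Visit rye.
      At cedar: no right child.
      Visit cedar.
    Visit elm.
  At mint: go right to ivy.
    At ivy: go left to fern.
      fern is a leaf — visit fern.
    At ivy: no right child.
    Visit ivy.
  Visit mint.
Visit hop.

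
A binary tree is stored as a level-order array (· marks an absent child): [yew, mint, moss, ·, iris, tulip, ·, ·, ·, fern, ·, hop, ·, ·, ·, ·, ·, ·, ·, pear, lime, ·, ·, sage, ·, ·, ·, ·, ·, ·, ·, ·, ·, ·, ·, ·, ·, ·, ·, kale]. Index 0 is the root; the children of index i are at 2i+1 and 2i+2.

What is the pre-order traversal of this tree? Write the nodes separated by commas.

yew, mint, iris, fern, pear, kale, lime, moss, tulip, hop, sage

Pre-order visits the node, then its left subtree, then its right subtree.
Visit yew.
At yew: go left to mint.
  Visit mint.
  At mint: no left child.
  At mint: go right to iris.
    Visit iris.
    At iris: go left to fern.
      Visit fern.
      At fern: go left to pear.
        Visit pear.
        At pear: go left to kale.
          kale is a leaf — visit kale.
        At pear: no right child.
      At fern: go right to lime.
        lime is a leaf — visit lime.
    At iris: no right child.
At yew: go right to moss.
  Visit moss.
  At moss: go left to tulip.
    Visit tulip.
    At tulip: go left to hop.
      Visit hop.
      At hop: go left to sage.
        sage is a leaf — visit sage.
      At hop: no right child.
    At tulip: no right child.
  At moss: no right child.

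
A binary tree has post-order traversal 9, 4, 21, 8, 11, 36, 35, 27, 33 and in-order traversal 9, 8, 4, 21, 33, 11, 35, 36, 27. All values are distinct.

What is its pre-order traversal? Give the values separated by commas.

33, 8, 9, 21, 4, 27, 35, 11, 36

The last element of post-order is the root; it splits in-order into left and right subtrees.
Root 33: left subtree has 4 nodes {9, 8, 4, 21}, right has 4 {11, 35, 36, 27}.
  Root 8: left subtree has 1 node {9}, right has 2 {4, 21}.
    Root 21: left subtree has 1 node {4}, right has 0 { }.
  Root 27: left subtree has 3 nodes {11, 35, 36}, right has 0 { }.
    Root 35: left subtree has 1 node {11}, right has 1 {36}.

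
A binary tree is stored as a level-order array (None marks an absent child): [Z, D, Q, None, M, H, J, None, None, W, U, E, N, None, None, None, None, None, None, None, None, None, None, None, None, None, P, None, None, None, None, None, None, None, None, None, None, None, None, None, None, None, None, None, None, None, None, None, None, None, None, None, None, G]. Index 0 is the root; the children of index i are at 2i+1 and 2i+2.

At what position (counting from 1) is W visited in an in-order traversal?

2

In-order visits the left subtree, then the node, then the right subtree.
At Z: go left to D.
  At D: no left child.
  Visit D.
  At D: go right to M.
    At M: go left to W.
      W is a leaf — visit W.
    Visit M.
    At M: go right to U.
      U is a leaf — visit U.
Visit Z.
At Z: go right to Q.
  At Q: go left to H.
    At H: go left to E.
      E is a leaf — visit E.
    Visit H.
    At H: go right to N.
      At N: no left child.
      Visit N.
      At N: go right to P.
        At P: go left to G.
          G is a leaf — visit G.
        Visit P.
        At P: no right child.
  Visit Q.
  At Q: go right to J.
    J is a leaf — visit J.
Full in-order sequence: D, W, M, U, Z, E, H, N, G, P, Q, J.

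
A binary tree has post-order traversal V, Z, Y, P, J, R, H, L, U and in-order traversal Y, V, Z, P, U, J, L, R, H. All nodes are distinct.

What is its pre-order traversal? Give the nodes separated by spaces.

The last element of post-order is the root; it splits in-order into left and right subtrees.
Root U: left subtree has 4 nodes {Y, V, Z, P}, right has 4 {J, L, R, H}.
  Root P: left subtree has 3 nodes {Y, V, Z}, right has 0 { }.
    Root Y: left subtree has 0 nodes { }, right has 2 {V, Z}.
      Root Z: left subtree has 1 node {V}, right has 0 { }.
  Root L: left subtree has 1 node {J}, right has 2 {R, H}.
    Root H: left subtree has 1 node {R}, right has 0 { }.

U P Y Z V L J H R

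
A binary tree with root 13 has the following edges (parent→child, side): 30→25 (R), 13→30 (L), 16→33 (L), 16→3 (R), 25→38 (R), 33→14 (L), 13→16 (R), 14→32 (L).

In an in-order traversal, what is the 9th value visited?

In-order visits the left subtree, then the node, then the right subtree.
At 13: go left to 30.
  At 30: no left child.
  Visit 30.
  At 30: go right to 25.
    At 25: no left child.
    Visit 25.
    At 25: go right to 38.
      38 is a leaf — visit 38.
Visit 13.
At 13: go right to 16.
  At 16: go left to 33.
    At 33: go left to 14.
      At 14: go left to 32.
        32 is a leaf — visit 32.
      Visit 14.
      At 14: no right child.
    Visit 33.
    At 33: no right child.
  Visit 16.
  At 16: go right to 3.
    3 is a leaf — visit 3.
Full in-order sequence: 30, 25, 38, 13, 32, 14, 33, 16, 3.

3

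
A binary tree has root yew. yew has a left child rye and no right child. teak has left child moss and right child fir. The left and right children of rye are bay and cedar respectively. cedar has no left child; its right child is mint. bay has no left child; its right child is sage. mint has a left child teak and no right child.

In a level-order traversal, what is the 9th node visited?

Level-order visits nodes level by level from the root, left to right within each level.
Level 0: yew
Level 1: rye
Level 2: bay, cedar
Level 3: sage, mint
Level 4: teak
Level 5: moss, fir
Full level-order sequence: yew, rye, bay, cedar, sage, mint, teak, moss, fir.

fir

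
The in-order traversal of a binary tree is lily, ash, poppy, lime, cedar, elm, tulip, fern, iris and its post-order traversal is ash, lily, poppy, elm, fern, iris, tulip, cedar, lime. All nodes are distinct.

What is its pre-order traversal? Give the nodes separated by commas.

lime, poppy, lily, ash, cedar, tulip, elm, iris, fern

The last element of post-order is the root; it splits in-order into left and right subtrees.
Root lime: left subtree has 3 nodes {lily, ash, poppy}, right has 5 {cedar, elm, tulip, fern, iris}.
  Root poppy: left subtree has 2 nodes {lily, ash}, right has 0 { }.
    Root lily: left subtree has 0 nodes { }, right has 1 {ash}.
  Root cedar: left subtree has 0 nodes { }, right has 4 {elm, tulip, fern, iris}.
    Root tulip: left subtree has 1 node {elm}, right has 2 {fern, iris}.
      Root iris: left subtree has 1 node {fern}, right has 0 { }.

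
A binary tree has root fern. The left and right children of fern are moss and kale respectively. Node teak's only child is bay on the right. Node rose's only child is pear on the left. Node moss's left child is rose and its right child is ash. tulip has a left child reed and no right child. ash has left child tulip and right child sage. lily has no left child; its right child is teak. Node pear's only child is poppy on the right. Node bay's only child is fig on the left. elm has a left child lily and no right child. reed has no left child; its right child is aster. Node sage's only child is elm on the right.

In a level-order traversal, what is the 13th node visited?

Level-order visits nodes level by level from the root, left to right within each level.
Level 0: fern
Level 1: moss, kale
Level 2: rose, ash
Level 3: pear, tulip, sage
Level 4: poppy, reed, elm
Level 5: aster, lily
Level 6: teak
Level 7: bay
Level 8: fig
Full level-order sequence: fern, moss, kale, rose, ash, pear, tulip, sage, poppy, reed, elm, aster, lily, teak, bay, fig.

lily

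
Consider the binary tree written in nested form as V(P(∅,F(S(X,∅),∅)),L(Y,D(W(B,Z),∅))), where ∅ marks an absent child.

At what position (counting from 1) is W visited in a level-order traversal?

Level-order visits nodes level by level from the root, left to right within each level.
Level 0: V
Level 1: P, L
Level 2: F, Y, D
Level 3: S, W
Level 4: X, B, Z
Full level-order sequence: V, P, L, F, Y, D, S, W, X, B, Z.

8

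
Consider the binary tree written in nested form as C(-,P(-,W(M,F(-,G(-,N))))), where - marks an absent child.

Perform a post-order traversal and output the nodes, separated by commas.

M, N, G, F, W, P, C

Post-order visits the left subtree, then the right subtree, then the node.
At C: no left child.
At C: go right to P.
  At P: no left child.
  At P: go right to W.
    At W: go left to M.
      M is a leaf — visit M.
    At W: go right to F.
      At F: no left child.
      At F: go right to G.
        At G: no left child.
        At G: go right to N.
          N is a leaf — visit N.
        Visit G.
      Visit F.
    Visit W.
  Visit P.
Visit C.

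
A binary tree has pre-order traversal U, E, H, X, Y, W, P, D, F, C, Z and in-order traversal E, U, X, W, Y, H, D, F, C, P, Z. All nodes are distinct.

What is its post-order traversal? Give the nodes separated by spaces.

The first element of pre-order is the root; it splits in-order into left and right subtrees.
Root U: left subtree has 1 node {E}, right has 9 {X, W, Y, H, D, F, C, P, Z}.
  Root H: left subtree has 3 nodes {X, W, Y}, right has 5 {D, F, C, P, Z}.
    Root X: left subtree has 0 nodes { }, right has 2 {W, Y}.
      Root Y: left subtree has 1 node {W}, right has 0 { }.
    Root P: left subtree has 3 nodes {D, F, C}, right has 1 {Z}.
      Root D: left subtree has 0 nodes { }, right has 2 {F, C}.
        Root F: left subtree has 0 nodes { }, right has 1 {C}.

E W Y X C F D Z P H U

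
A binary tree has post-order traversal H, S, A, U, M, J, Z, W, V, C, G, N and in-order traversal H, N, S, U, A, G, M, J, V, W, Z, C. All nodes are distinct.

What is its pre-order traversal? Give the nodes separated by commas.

N, H, G, U, S, A, C, V, J, M, W, Z

The last element of post-order is the root; it splits in-order into left and right subtrees.
Root N: left subtree has 1 node {H}, right has 10 {S, U, A, G, M, J, V, W, Z, C}.
  Root G: left subtree has 3 nodes {S, U, A}, right has 6 {M, J, V, W, Z, C}.
    Root U: left subtree has 1 node {S}, right has 1 {A}.
    Root C: left subtree has 5 nodes {M, J, V, W, Z}, right has 0 { }.
      Root V: left subtree has 2 nodes {M, J}, right has 2 {W, Z}.
        Root J: left subtree has 1 node {M}, right has 0 { }.
        Root W: left subtree has 0 nodes { }, right has 1 {Z}.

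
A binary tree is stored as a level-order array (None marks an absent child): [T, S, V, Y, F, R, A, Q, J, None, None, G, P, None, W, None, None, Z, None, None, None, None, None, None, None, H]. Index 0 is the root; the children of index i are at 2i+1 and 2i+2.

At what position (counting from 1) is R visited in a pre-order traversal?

Pre-order visits the node, then its left subtree, then its right subtree.
Visit T.
At T: go left to S.
  Visit S.
  At S: go left to Y.
    Visit Y.
    At Y: go left to Q.
      Q is a leaf — visit Q.
    At Y: go right to J.
      Visit J.
      At J: go left to Z.
        Z is a leaf — visit Z.
      At J: no right child.
  At S: go right to F.
    F is a leaf — visit F.
At T: go right to V.
  Visit V.
  At V: go left to R.
    Visit R.
    At R: go left to G.
      G is a leaf — visit G.
    At R: go right to P.
      Visit P.
      At P: go left to H.
        H is a leaf — visit H.
      At P: no right child.
  At V: go right to A.
    Visit A.
    At A: no left child.
    At A: go right to W.
      W is a leaf — visit W.
Full pre-order sequence: T, S, Y, Q, J, Z, F, V, R, G, P, H, A, W.

9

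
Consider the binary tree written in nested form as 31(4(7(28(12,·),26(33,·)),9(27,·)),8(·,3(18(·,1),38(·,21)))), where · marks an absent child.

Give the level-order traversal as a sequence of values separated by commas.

31, 4, 8, 7, 9, 3, 28, 26, 27, 18, 38, 12, 33, 1, 21

Level-order visits nodes level by level from the root, left to right within each level.
Level 0: 31
Level 1: 4, 8
Level 2: 7, 9, 3
Level 3: 28, 26, 27, 18, 38
Level 4: 12, 33, 1, 21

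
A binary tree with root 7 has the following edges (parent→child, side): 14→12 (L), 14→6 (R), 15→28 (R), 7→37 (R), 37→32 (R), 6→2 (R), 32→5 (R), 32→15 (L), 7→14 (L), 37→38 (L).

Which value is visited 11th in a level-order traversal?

28

Level-order visits nodes level by level from the root, left to right within each level.
Level 0: 7
Level 1: 14, 37
Level 2: 12, 6, 38, 32
Level 3: 2, 15, 5
Level 4: 28
Full level-order sequence: 7, 14, 37, 12, 6, 38, 32, 2, 15, 5, 28.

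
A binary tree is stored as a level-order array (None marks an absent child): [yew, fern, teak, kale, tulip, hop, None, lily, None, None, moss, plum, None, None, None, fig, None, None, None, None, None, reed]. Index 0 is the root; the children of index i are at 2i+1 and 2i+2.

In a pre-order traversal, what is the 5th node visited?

fig

Pre-order visits the node, then its left subtree, then its right subtree.
Visit yew.
At yew: go left to fern.
  Visit fern.
  At fern: go left to kale.
    Visit kale.
    At kale: go left to lily.
      Visit lily.
      At lily: go left to fig.
        fig is a leaf — visit fig.
      At lily: no right child.
    At kale: no right child.
  At fern: go right to tulip.
    Visit tulip.
    At tulip: no left child.
    At tulip: go right to moss.
      Visit moss.
      At moss: go left to reed.
        reed is a leaf — visit reed.
      At moss: no right child.
At yew: go right to teak.
  Visit teak.
  At teak: go left to hop.
    Visit hop.
    At hop: go left to plum.
      plum is a leaf — visit plum.
    At hop: no right child.
  At teak: no right child.
Full pre-order sequence: yew, fern, kale, lily, fig, tulip, moss, reed, teak, hop, plum.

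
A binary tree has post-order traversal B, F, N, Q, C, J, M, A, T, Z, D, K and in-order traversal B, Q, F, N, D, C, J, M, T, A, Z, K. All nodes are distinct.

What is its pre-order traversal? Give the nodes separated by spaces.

K D Q B N F Z T M J C A

The last element of post-order is the root; it splits in-order into left and right subtrees.
Root K: left subtree has 11 nodes {B, Q, F, N, D, C, J, M, T, A, Z}, right has 0 { }.
  Root D: left subtree has 4 nodes {B, Q, F, N}, right has 6 {C, J, M, T, A, Z}.
    Root Q: left subtree has 1 node {B}, right has 2 {F, N}.
      Root N: left subtree has 1 node {F}, right has 0 { }.
    Root Z: left subtree has 5 nodes {C, J, M, T, A}, right has 0 { }.
      Root T: left subtree has 3 nodes {C, J, M}, right has 1 {A}.
        Root M: left subtree has 2 nodes {C, J}, right has 0 { }.
          Root J: left subtree has 1 node {C}, right has 0 { }.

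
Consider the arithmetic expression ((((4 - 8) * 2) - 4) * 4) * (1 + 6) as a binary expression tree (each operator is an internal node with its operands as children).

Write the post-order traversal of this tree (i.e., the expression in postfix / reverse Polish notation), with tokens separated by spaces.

4 8 - 2 * 4 - 4 * 1 6 + *

Post-order on an expression tree gives postfix notation: for each operator, emit left operand, right operand, then the operator.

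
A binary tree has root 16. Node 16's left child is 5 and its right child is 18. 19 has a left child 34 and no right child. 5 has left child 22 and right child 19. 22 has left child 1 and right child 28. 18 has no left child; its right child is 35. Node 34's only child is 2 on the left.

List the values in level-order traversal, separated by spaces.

Level-order visits nodes level by level from the root, left to right within each level.
Level 0: 16
Level 1: 5, 18
Level 2: 22, 19, 35
Level 3: 1, 28, 34
Level 4: 2

16 5 18 22 19 35 1 28 34 2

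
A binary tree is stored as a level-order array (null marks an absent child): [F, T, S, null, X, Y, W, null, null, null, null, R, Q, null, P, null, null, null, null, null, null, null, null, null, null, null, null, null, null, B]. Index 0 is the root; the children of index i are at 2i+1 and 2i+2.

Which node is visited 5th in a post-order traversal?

Y

Post-order visits the left subtree, then the right subtree, then the node.
At F: go left to T.
  At T: no left child.
  At T: go right to X.
    X is a leaf — visit X.
  Visit T.
At F: go right to S.
  At S: go left to Y.
    At Y: go left to R.
      R is a leaf — visit R.
    At Y: go right to Q.
      Q is a leaf — visit Q.
    Visit Y.
  At S: go right to W.
    At W: no left child.
    At W: go right to P.
      At P: go left to B.
        B is a leaf — visit B.
      At P: no right child.
      Visit P.
    Visit W.
  Visit S.
Visit F.
Full post-order sequence: X, T, R, Q, Y, B, P, W, S, F.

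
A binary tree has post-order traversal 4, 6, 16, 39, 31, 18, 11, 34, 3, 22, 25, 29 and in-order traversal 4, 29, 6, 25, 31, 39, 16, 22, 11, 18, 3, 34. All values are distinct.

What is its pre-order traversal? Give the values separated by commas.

29, 4, 25, 6, 22, 31, 39, 16, 3, 11, 18, 34

The last element of post-order is the root; it splits in-order into left and right subtrees.
Root 29: left subtree has 1 node {4}, right has 10 {6, 25, 31, 39, 16, 22, 11, 18, 3, 34}.
  Root 25: left subtree has 1 node {6}, right has 8 {31, 39, 16, 22, 11, 18, 3, 34}.
    Root 22: left subtree has 3 nodes {31, 39, 16}, right has 4 {11, 18, 3, 34}.
      Root 31: left subtree has 0 nodes { }, right has 2 {39, 16}.
        Root 39: left subtree has 0 nodes { }, right has 1 {16}.
      Root 3: left subtree has 2 nodes {11, 18}, right has 1 {34}.
        Root 11: left subtree has 0 nodes { }, right has 1 {18}.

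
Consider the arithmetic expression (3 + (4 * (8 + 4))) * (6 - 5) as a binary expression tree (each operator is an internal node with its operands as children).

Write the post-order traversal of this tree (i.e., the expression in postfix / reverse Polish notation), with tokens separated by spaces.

3 4 8 4 + * + 6 5 - *

Post-order on an expression tree gives postfix notation: for each operator, emit left operand, right operand, then the operator.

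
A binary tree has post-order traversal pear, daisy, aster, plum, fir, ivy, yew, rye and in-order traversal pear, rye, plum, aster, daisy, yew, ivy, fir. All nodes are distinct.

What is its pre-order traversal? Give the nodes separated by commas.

The last element of post-order is the root; it splits in-order into left and right subtrees.
Root rye: left subtree has 1 node {pear}, right has 6 {plum, aster, daisy, yew, ivy, fir}.
  Root yew: left subtree has 3 nodes {plum, aster, daisy}, right has 2 {ivy, fir}.
    Root plum: left subtree has 0 nodes { }, right has 2 {aster, daisy}.
      Root aster: left subtree has 0 nodes { }, right has 1 {daisy}.
    Root ivy: left subtree has 0 nodes { }, right has 1 {fir}.

rye, pear, yew, plum, aster, daisy, ivy, fir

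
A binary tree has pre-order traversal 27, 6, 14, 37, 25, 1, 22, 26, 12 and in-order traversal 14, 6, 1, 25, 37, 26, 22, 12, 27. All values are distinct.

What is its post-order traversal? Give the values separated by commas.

The first element of pre-order is the root; it splits in-order into left and right subtrees.
Root 27: left subtree has 8 nodes {14, 6, 1, 25, 37, 26, 22, 12}, right has 0 { }.
  Root 6: left subtree has 1 node {14}, right has 6 {1, 25, 37, 26, 22, 12}.
    Root 37: left subtree has 2 nodes {1, 25}, right has 3 {26, 22, 12}.
      Root 25: left subtree has 1 node {1}, right has 0 { }.
      Root 22: left subtree has 1 node {26}, right has 1 {12}.

14, 1, 25, 26, 12, 22, 37, 6, 27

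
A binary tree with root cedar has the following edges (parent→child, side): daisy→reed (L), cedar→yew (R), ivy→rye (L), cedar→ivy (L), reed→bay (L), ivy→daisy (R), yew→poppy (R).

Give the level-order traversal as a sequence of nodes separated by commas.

Level-order visits nodes level by level from the root, left to right within each level.
Level 0: cedar
Level 1: ivy, yew
Level 2: rye, daisy, poppy
Level 3: reed
Level 4: bay

cedar, ivy, yew, rye, daisy, poppy, reed, bay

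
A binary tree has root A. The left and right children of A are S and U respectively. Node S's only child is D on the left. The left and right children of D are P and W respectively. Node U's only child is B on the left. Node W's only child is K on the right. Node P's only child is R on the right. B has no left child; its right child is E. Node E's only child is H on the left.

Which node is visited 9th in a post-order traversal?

Post-order visits the left subtree, then the right subtree, then the node.
At A: go left to S.
  At S: go left to D.
    At D: go left to P.
      At P: no left child.
      At P: go right to R.
        R is a leaf — visit R.
      Visit P.
    At D: go right to W.
      At W: no left child.
      At W: go right to K.
        K is a leaf — visit K.
      Visit W.
    Visit D.
  At S: no right child.
  Visit S.
At A: go right to U.
  At U: go left to B.
    At B: no left child.
    At B: go right to E.
      At E: go left to H.
        H is a leaf — visit H.
      At E: no right child.
      Visit E.
    Visit B.
  At U: no right child.
  Visit U.
Visit A.
Full post-order sequence: R, P, K, W, D, S, H, E, B, U, A.

B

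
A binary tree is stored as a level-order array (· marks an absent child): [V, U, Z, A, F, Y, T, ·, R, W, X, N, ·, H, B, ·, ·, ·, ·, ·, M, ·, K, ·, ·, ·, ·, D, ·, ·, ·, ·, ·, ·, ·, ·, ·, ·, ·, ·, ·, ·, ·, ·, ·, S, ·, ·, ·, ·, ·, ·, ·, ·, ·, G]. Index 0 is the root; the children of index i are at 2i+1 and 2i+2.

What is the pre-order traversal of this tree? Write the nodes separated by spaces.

Pre-order visits the node, then its left subtree, then its right subtree.
Visit V.
At V: go left to U.
  Visit U.
  At U: go left to A.
    Visit A.
    At A: no left child.
    At A: go right to R.
      R is a leaf — visit R.
  At U: go right to F.
    Visit F.
    At F: go left to W.
      Visit W.
      At W: no left child.
      At W: go right to M.
        M is a leaf — visit M.
    At F: go right to X.
      Visit X.
      At X: no left child.
      At X: go right to K.
        Visit K.
        At K: go left to S.
          S is a leaf — visit S.
        At K: no right child.
At V: go right to Z.
  Visit Z.
  At Z: go left to Y.
    Visit Y.
    At Y: go left to N.
      N is a leaf — visit N.
    At Y: no right child.
  At Z: go right to T.
    Visit T.
    At T: go left to H.
      Visit H.
      At H: go left to D.
        Visit D.
        At D: go left to G.
          G is a leaf — visit G.
        At D: no right child.
      At H: no right child.
    At T: go right to B.
      B is a leaf — visit B.

V U A R F W M X K S Z Y N T H D G B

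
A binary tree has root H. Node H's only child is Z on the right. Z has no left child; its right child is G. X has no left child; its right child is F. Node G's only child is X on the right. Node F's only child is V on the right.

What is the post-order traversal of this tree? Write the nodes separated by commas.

Post-order visits the left subtree, then the right subtree, then the node.
At H: no left child.
At H: go right to Z.
  At Z: no left child.
  At Z: go right to G.
    At G: no left child.
    At G: go right to X.
      At X: no left child.
      At X: go right to F.
        At F: no left child.
        At F: go right to V.
          V is a leaf — visit V.
        Visit F.
      Visit X.
    Visit G.
  Visit Z.
Visit H.

V, F, X, G, Z, H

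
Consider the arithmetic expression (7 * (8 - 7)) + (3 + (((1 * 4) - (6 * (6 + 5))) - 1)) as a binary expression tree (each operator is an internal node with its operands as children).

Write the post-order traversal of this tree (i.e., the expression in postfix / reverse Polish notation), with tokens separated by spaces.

Post-order on an expression tree gives postfix notation: for each operator, emit left operand, right operand, then the operator.

7 8 7 - * 3 1 4 * 6 6 5 + * - 1 - + +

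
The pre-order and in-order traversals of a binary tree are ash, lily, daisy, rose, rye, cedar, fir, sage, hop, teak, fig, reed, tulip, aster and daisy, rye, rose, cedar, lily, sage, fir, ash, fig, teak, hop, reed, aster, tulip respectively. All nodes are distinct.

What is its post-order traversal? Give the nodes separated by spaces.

rye cedar rose daisy sage fir lily fig teak aster tulip reed hop ash

The first element of pre-order is the root; it splits in-order into left and right subtrees.
Root ash: left subtree has 7 nodes {daisy, rye, rose, cedar, lily, sage, fir}, right has 6 {fig, teak, hop, reed, aster, tulip}.
  Root lily: left subtree has 4 nodes {daisy, rye, rose, cedar}, right has 2 {sage, fir}.
    Root daisy: left subtree has 0 nodes { }, right has 3 {rye, rose, cedar}.
      Root rose: left subtree has 1 node {rye}, right has 1 {cedar}.
    Root fir: left subtree has 1 node {sage}, right has 0 { }.
  Root hop: left subtree has 2 nodes {fig, teak}, right has 3 {reed, aster, tulip}.
    Root teak: left subtree has 1 node {fig}, right has 0 { }.
    Root reed: left subtree has 0 nodes { }, right has 2 {aster, tulip}.
      Root tulip: left subtree has 1 node {aster}, right has 0 { }.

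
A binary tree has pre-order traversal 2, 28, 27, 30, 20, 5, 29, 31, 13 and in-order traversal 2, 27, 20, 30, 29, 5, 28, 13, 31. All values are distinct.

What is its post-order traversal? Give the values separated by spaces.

20 29 5 30 27 13 31 28 2

The first element of pre-order is the root; it splits in-order into left and right subtrees.
Root 2: left subtree has 0 nodes { }, right has 8 {27, 20, 30, 29, 5, 28, 13, 31}.
  Root 28: left subtree has 5 nodes {27, 20, 30, 29, 5}, right has 2 {13, 31}.
    Root 27: left subtree has 0 nodes { }, right has 4 {20, 30, 29, 5}.
      Root 30: left subtree has 1 node {20}, right has 2 {29, 5}.
        Root 5: left subtree has 1 node {29}, right has 0 { }.
    Root 31: left subtree has 1 node {13}, right has 0 { }.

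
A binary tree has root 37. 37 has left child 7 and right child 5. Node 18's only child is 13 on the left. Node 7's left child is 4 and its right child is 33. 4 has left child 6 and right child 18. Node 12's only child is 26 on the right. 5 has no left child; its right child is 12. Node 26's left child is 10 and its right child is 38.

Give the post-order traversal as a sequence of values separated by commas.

Post-order visits the left subtree, then the right subtree, then the node.
At 37: go left to 7.
  At 7: go left to 4.
    At 4: go left to 6.
      6 is a leaf — visit 6.
    At 4: go right to 18.
      At 18: go left to 13.
        13 is a leaf — visit 13.
      At 18: no right child.
      Visit 18.
    Visit 4.
  At 7: go right to 33.
    33 is a leaf — visit 33.
  Visit 7.
At 37: go right to 5.
  At 5: no left child.
  At 5: go right to 12.
    At 12: no left child.
    At 12: go right to 26.
      At 26: go left to 10.
        10 is a leaf — visit 10.
      At 26: go right to 38.
        38 is a leaf — visit 38.
      Visit 26.
    Visit 12.
  Visit 5.
Visit 37.

6, 13, 18, 4, 33, 7, 10, 38, 26, 12, 5, 37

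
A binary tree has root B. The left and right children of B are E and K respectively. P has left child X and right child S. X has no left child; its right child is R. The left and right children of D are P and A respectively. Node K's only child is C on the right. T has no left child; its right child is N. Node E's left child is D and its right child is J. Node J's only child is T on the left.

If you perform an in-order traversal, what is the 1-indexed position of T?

In-order visits the left subtree, then the node, then the right subtree.
At B: go left to E.
  At E: go left to D.
    At D: go left to P.
      At P: go left to X.
        At X: no left child.
        Visit X.
        At X: go right to R.
          R is a leaf — visit R.
      Visit P.
      At P: go right to S.
        S is a leaf — visit S.
    Visit D.
    At D: go right to A.
      A is a leaf — visit A.
  Visit E.
  At E: go right to J.
    At J: go left to T.
      At T: no left child.
      Visit T.
      At T: go right to N.
        N is a leaf — visit N.
    Visit J.
    At J: no right child.
Visit B.
At B: go right to K.
  At K: no left child.
  Visit K.
  At K: go right to C.
    C is a leaf — visit C.
Full in-order sequence: X, R, P, S, D, A, E, T, N, J, B, K, C.

8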